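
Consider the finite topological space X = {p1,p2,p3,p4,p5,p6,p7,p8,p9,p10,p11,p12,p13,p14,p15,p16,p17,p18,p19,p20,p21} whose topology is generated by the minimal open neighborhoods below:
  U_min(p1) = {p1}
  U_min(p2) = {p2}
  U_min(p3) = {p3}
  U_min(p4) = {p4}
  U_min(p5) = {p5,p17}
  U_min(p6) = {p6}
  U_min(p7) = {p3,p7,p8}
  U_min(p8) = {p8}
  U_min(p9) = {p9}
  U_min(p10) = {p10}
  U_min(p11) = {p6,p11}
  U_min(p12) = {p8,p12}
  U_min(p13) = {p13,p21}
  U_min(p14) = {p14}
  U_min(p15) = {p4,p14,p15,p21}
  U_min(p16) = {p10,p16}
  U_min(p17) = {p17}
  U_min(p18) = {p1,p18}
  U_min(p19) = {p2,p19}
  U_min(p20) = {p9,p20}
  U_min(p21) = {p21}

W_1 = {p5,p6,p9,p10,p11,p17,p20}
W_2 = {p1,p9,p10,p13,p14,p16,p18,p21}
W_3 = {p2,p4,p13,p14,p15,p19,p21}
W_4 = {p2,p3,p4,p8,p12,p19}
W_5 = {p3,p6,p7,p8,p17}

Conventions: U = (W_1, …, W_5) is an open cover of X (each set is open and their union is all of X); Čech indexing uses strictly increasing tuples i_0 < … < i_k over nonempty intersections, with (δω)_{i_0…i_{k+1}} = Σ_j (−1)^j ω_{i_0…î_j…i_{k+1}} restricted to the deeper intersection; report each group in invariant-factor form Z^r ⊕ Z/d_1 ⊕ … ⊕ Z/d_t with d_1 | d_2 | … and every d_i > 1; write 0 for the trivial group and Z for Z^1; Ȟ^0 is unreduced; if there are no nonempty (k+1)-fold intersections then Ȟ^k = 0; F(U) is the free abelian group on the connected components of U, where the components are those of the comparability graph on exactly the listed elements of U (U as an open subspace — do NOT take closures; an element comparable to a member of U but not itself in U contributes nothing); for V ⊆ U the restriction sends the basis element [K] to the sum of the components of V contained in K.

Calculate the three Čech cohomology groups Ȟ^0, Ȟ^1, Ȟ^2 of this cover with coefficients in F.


Ȟ^0(U;F) ≅ Z^8,  Ȟ^1(U;F) ≅ 0,  Ȟ^2(U;F) ≅ 0

nonempty intersections:
  W12={p9,p10} W15={p6,p17} W23={p13,p14,p21} W34={p2,p4,p19} W45={p3,p8}
components per intersection:
  W1: {p5,p17} {p6,p11} {p9,p20} {p10}
  W2: {p1,p18} {p9} {p10,p16} {p13,p21} {p14}
  W3: {p2,p19} {p4,p13,p14,p15,p21}
  W4: {p2,p19} {p3} {p4} {p8,p12}
  W5: {p3,p7,p8} {p6} {p17}
  W12: {p9} {p10}
  W15: {p6} {p17}
  W23: {p13,p21} {p14}
  W34: {p2,p19} {p4}
  W45: {p3} {p8}
C dims 18,10; δ0: rk 10, SNF 1^10
Ȟ^0: (18−10)−0=8 ⇒ Z^8
Ȟ^1: (10−0)−10=0 ⇒ 0
Ȟ^2: (0−0)−0=0 ⇒ 0


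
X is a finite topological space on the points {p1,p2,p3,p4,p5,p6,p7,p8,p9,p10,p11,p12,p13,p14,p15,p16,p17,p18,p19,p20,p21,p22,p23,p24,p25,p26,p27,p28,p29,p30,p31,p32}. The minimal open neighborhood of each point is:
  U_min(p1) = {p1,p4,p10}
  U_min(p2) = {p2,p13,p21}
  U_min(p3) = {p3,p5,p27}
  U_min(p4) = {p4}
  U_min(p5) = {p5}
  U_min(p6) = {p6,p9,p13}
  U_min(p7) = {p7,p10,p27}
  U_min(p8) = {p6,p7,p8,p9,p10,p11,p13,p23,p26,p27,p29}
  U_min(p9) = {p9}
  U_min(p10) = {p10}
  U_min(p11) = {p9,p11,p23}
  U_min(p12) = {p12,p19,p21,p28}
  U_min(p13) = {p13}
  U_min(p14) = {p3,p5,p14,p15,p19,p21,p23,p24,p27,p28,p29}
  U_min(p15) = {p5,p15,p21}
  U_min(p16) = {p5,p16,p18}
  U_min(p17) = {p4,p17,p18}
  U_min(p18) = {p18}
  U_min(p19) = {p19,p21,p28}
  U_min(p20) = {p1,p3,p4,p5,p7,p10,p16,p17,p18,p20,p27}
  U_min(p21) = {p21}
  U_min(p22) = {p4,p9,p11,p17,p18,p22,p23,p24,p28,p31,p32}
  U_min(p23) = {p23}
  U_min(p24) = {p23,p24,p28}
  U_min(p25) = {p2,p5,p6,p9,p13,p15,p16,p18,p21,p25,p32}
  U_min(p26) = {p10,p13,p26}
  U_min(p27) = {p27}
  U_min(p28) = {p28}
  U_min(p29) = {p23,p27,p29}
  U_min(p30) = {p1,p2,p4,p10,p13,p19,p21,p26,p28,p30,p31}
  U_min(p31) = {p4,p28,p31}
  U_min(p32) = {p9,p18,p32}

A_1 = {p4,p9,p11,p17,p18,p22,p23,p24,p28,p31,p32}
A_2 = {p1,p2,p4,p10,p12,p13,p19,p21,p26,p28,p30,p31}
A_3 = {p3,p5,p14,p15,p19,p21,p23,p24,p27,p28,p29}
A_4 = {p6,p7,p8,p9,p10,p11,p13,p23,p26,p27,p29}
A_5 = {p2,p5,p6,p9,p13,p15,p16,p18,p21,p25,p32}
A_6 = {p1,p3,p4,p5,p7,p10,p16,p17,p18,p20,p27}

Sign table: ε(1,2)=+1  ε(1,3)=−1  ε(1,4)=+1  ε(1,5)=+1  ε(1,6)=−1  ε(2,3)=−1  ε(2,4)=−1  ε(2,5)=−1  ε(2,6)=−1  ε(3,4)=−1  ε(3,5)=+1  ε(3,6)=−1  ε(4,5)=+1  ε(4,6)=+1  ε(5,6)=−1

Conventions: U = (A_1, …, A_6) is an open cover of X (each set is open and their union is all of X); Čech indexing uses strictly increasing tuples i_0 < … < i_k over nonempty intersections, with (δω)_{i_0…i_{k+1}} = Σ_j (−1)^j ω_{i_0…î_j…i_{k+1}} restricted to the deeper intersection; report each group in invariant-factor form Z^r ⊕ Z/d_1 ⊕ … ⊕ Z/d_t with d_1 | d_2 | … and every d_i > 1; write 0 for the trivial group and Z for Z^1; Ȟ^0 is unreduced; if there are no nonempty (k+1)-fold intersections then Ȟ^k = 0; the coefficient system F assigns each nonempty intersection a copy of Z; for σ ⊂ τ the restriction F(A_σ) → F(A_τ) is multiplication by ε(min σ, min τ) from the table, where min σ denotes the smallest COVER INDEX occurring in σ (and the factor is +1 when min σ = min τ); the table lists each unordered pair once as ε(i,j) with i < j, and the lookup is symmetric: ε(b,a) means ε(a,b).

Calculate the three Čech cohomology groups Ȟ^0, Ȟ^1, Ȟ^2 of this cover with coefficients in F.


intersection data:
  A12={p4,p28,p31} A13={p23,p24,p28} A14={p9,p11,p23} A15={p9,p18,p32} A16={p4,p17,p18} A23={p19,p21,p28} A24={p10,p13,p26} A25={p2,p13,p21} A26={p1,p4,p10} A34={p23,p27,p29} A35={p5,p15,p21} A36={p3,p5,p27} A45={p6,p9,p13} A46={p7,p10,p27} A56={p5,p16,p18}
  A123={p28} A126={p4} A134={p23} A145={p9} A156={p18} A235={p21} A245={p13} A246={p10} A346={p27} A356={p5}
C dims 6,15,10; δ0: rk 6, SNF 1^5·2; δ1: rk 9, SNF 1^9
Ȟ^0 = (6 − 6) − 0 = 0, so Ȟ^0 ≅ 0
Ȟ^1 = (15 − 9) − 6 = 0 plus torsion [2], so Ȟ^1 ≅ Z/2
Ȟ^2 = (10 − 0) − 9 = 1, so Ȟ^2 ≅ Z

Ȟ^0 ≅ 0,  Ȟ^1 ≅ Z/2,  Ȟ^2 ≅ Z


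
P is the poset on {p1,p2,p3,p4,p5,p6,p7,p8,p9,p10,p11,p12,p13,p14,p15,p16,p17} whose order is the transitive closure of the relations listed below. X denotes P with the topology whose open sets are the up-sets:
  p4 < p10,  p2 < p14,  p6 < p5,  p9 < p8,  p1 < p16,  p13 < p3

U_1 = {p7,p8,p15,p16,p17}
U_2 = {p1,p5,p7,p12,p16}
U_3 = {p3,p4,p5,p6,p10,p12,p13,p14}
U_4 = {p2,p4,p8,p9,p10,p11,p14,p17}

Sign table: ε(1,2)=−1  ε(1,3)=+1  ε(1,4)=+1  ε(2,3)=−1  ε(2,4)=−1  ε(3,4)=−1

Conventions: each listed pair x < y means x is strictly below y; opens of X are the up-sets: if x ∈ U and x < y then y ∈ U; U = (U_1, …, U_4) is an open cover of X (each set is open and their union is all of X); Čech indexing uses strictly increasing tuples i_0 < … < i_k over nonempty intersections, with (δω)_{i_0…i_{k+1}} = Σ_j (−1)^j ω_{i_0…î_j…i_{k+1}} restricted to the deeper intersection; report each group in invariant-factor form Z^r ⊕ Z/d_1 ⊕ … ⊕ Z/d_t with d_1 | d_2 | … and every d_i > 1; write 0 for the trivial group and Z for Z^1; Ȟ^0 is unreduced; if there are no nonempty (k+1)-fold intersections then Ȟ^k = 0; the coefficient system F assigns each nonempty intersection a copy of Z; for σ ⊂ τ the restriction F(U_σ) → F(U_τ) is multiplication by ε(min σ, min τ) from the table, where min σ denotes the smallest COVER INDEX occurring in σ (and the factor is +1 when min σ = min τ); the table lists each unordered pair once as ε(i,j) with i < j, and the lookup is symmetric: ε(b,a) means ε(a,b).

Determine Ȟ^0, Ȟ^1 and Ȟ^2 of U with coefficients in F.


intersection data:
  U12={p7,p16} U14={p8,p17} U23={p5,p12} U34={p4,p10,p14}
C dims 4,4; δ0: rk 4, SNF 1^3·2
Ȟ^0 = (4 − 4) − 0 = 0, so Ȟ^0 ≅ 0
Ȟ^1 = (4 − 0) − 4 = 0 plus torsion [2], so Ȟ^1 ≅ Z/2
Ȟ^2 = (0 − 0) − 0 = 0, so Ȟ^2 ≅ 0

Ȟ^0 ≅ 0; Ȟ^1 ≅ Z/2; Ȟ^2 ≅ 0


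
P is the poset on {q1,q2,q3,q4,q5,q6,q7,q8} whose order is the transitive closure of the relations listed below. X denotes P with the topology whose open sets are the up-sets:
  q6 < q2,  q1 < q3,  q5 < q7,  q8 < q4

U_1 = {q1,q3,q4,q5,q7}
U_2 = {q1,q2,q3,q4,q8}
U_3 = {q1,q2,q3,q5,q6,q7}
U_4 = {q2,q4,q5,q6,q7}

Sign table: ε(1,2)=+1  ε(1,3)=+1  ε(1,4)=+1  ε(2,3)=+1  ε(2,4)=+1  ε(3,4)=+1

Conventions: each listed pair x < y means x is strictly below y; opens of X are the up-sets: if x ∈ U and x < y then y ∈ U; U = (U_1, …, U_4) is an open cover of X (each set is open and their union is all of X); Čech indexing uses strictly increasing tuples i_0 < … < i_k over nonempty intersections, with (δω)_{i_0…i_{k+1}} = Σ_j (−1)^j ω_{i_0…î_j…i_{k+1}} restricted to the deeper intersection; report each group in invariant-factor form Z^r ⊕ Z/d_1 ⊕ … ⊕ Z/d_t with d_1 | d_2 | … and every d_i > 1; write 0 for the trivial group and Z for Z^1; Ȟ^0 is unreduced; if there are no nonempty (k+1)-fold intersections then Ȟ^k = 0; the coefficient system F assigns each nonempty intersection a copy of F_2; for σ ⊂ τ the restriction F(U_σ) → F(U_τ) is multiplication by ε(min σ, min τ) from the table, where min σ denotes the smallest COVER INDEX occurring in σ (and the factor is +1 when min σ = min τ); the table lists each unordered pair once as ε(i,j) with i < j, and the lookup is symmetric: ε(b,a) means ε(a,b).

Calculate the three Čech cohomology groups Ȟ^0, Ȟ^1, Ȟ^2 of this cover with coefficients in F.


Ȟ^0 = Z/2,  Ȟ^1 = 0,  Ȟ^2 = Z/2

nerve of the cover:
  U12={q1,q3,q4} U13={q1,q3,q5,q7} U14={q4,q5,q7} U23={q1,q2,q3} U24={q2,q4} U34={q2,q5,q6,q7}
  U123={q1,q3} U124={q4} U134={q5,q7} U234={q2}
C dims 4,6,4; δ0: rk_F2 3; δ1: rk_F2 3
Ȟ^0 = (4 − 3) − 0 = 1, so Ȟ^0 ≅ Z/2
Ȟ^1 = (6 − 3) − 3 = 0, so Ȟ^1 ≅ 0
Ȟ^2 = (4 − 0) − 3 = 1, so Ȟ^2 ≅ Z/2


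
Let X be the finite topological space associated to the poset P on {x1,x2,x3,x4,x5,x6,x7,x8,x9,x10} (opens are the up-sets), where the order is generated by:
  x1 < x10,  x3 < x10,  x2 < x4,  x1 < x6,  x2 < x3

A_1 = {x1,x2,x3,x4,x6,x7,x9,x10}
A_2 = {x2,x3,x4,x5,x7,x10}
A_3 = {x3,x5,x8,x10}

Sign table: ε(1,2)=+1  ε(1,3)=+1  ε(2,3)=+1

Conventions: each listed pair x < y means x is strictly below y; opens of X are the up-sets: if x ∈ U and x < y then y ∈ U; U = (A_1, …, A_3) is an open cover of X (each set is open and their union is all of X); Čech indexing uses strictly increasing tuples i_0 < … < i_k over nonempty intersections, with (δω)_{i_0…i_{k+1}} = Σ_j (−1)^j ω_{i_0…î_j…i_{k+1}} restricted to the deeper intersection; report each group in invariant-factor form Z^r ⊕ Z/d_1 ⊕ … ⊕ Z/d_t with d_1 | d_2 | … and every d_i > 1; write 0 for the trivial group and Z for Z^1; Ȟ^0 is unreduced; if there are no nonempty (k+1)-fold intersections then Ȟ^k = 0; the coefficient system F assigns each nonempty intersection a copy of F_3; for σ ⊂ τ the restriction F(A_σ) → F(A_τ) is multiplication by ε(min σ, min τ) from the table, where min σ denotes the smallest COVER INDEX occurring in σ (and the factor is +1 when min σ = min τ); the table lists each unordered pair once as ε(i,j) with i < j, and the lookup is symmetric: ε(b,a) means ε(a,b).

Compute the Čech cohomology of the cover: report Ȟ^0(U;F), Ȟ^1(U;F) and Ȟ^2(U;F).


nonempty overlaps:
  A12={x2,x3,x4,x7,x10} A13={x3,x10} A23={x3,x5,x10}
  A123={x3,x10}
C dims 3,3,1; δ0: rk_F3 2; δ1: rk_F3 1
degree 0: 3−2−0 = 1 → Ȟ^0 ≅ Z/3
degree 1: 3−1−2 = 0 → Ȟ^1 ≅ 0
degree 2: 1−0−1 = 0 → Ȟ^2 ≅ 0

Ȟ^0 ≅ Z/3,  Ȟ^1 ≅ 0,  Ȟ^2 ≅ 0


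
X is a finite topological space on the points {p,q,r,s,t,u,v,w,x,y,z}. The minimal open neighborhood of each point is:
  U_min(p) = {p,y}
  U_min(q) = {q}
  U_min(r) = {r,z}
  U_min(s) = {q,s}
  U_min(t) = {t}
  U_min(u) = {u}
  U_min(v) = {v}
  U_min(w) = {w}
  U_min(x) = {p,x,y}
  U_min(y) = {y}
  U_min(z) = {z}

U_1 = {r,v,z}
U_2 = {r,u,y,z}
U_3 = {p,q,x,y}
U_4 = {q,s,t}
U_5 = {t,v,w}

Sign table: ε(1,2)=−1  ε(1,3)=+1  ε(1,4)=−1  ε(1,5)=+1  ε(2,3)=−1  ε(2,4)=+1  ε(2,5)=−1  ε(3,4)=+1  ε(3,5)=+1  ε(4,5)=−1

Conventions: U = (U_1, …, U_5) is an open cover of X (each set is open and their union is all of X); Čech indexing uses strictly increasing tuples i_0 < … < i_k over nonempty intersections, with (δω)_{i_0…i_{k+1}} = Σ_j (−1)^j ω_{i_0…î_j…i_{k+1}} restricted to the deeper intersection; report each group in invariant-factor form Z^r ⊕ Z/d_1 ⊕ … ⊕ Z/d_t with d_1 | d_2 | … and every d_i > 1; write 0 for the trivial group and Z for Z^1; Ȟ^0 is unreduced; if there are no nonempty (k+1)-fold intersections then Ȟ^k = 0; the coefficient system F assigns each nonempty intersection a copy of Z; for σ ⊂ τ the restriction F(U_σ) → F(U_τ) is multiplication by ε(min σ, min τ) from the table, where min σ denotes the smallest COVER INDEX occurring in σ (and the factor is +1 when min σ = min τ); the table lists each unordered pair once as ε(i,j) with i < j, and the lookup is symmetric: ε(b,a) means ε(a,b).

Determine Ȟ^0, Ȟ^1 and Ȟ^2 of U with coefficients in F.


nonempty intersections:
  U12={r,z} U15={v} U23={y} U34={q} U45={t}
C dims 5,5; δ0: rk 5, SNF 1^4·2
Ȟ^0: (5−5)−0=0 ⇒ 0
Ȟ^1: (5−0)−5=0 plus torsion [2] ⇒ Z/2
Ȟ^2: (0−0)−0=0 ⇒ 0

Ȟ^0 = 0, Ȟ^1 = Z/2, Ȟ^2 = 0


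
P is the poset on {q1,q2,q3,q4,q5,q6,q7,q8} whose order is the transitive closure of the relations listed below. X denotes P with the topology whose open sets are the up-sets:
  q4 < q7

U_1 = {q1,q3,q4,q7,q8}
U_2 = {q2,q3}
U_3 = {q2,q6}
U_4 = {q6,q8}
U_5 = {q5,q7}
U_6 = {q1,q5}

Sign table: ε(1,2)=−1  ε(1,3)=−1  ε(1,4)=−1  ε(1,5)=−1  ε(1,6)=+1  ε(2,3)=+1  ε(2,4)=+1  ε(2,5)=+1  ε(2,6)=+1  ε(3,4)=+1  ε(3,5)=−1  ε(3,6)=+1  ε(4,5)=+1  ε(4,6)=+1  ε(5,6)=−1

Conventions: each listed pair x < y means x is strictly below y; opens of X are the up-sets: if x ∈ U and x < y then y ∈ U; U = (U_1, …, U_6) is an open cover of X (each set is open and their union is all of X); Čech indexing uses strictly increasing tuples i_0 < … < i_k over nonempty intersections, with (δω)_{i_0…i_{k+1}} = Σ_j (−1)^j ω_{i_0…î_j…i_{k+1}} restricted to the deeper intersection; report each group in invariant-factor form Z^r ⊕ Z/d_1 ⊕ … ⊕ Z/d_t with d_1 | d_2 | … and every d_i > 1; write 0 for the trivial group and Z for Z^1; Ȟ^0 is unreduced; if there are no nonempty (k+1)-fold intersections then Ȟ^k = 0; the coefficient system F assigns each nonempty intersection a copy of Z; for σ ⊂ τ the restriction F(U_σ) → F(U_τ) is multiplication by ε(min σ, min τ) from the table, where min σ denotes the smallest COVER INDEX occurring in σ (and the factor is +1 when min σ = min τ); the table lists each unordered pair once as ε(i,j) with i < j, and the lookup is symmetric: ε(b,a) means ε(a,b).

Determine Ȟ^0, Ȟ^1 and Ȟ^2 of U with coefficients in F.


intersection data:
  U12={q3} U14={q8} U15={q7} U16={q1} U23={q2} U34={q6} U56={q5}
C dims 6,7; δ0: rk 5, SNF 1^5
Ȟ^0 = (6 − 5) − 0 = 1, so Ȟ^0 ≅ Z
Ȟ^1 = (7 − 0) − 5 = 2, so Ȟ^1 ≅ Z^2
Ȟ^2 = (0 − 0) − 0 = 0, so Ȟ^2 ≅ 0

Ȟ^0 = Z; Ȟ^1 = Z^2; Ȟ^2 = 0


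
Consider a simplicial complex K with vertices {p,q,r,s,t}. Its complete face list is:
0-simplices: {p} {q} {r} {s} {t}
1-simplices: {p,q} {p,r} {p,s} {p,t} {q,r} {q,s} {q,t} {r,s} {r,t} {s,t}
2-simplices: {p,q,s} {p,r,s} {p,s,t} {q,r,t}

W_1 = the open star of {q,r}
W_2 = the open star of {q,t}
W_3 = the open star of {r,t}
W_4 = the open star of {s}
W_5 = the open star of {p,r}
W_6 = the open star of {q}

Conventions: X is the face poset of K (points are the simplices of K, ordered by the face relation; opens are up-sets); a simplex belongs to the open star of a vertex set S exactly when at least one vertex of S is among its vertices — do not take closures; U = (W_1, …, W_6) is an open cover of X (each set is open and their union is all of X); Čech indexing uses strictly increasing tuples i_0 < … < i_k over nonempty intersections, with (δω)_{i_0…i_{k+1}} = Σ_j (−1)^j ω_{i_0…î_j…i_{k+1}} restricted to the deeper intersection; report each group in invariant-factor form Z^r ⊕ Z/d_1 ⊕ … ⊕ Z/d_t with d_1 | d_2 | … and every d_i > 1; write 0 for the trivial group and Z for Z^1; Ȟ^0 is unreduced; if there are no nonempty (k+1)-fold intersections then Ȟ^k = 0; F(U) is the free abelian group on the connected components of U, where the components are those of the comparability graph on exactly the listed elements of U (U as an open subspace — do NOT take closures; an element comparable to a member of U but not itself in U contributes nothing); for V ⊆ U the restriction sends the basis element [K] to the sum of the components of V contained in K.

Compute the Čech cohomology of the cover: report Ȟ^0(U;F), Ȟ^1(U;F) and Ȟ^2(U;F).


Ȟ^0 = Z, Ȟ^1 = Z^2, Ȟ^2 = 0

nonempty overlaps:
  W1={{q},{r},{p,q},{p,r},{q,r},{q,s},{q,t},{r,s},{r,t},{p,q,s},{p,r,s},{q,r,t}} W2={{q},{t},{p,q},{p,t},{q,r},{q,s},{q,t},{r,t},{s,t},{p,q,s},{p,s,t},{q,r,t}} W3={{r},{t},{p,r},{p,t},{q,r},{q,t},{r,s},{r,t},{s,t},{p,r,s},{p,s,t},{q,r,t}} W4={{s},{p,s},{q,s},{r,s},{s,t},{p,q,s},{p,r,s},{p,s,t}} W5={{p},{r},{p,q},{p,r},{p,s},{p,t},{q,r},{r,s},{r,t},{p,q,s},{p,r,s},{p,s,t},{q,r,t}} W6={{q},{p,q},{q,r},{q,s},{q,t},{p,q,s},{q,r,t}}
  W12={{q},{p,q},{q,r},{q,s},{q,t},{r,t},{p,q,s},{q,r,t}} W13={{r},{p,r},{q,r},{q,t},{r,s},{r,t},{p,r,s},{q,r,t}} W14={{q,s},{r,s},{p,q,s},{p,r,s}} W15={{r},{p,q},{p,r},{q,r},{r,s},{r,t},{p,q,s},{p,r,s},{q,r,t}} W16={{q},{p,q},{q,r},{q,s},{q,t},{p,q,s},{q,r,t}} W23={{t},{p,t},{q,r},{q,t},{r,t},{s,t},{p,s,t},{q,r,t}} W24={{q,s},{s,t},{p,q,s},{p,s,t}} W25={{p,q},{p,t},{q,r},{r,t},{p,q,s},{p,s,t},{q,r,t}} W26={{q},{p,q},{q,r},{q,s},{q,t},{p,q,s},{q,r,t}} W34={{r,s},{s,t},{p,r,s},{p,s,t}} W35={{r},{p,r},{p,t},{q,r},{r,s},{r,t},{p,r,s},{p,s,t},{q,r,t}} W36={{q,r},{q,t},{q,r,t}} W45={{p,s},{r,s},{p,q,s},{p,r,s},{p,s,t}} W46={{q,s},{p,q,s}} W56={{p,q},{q,r},{p,q,s},{q,r,t}}
  W123={{q,r},{q,t},{r,t},{q,r,t}} W124={{q,s},{p,q,s}} W125={{p,q},{q,r},{r,t},{p,q,s},{q,r,t}} W126={{q},{p,q},{q,r},{q,s},{q,t},{p,q,s},{q,r,t}} W134={{r,s},{p,r,s}} W135={{r},{p,r},{q,r},{r,s},{r,t},{p,r,s},{q,r,t}} W136={{q,r},{q,t},{q,r,t}} W145={{r,s},{p,q,s},{p,r,s}} W146={{q,s},{p,q,s}} W156={{p,q},{q,r},{p,q,s},{q,r,t}} W234={{s,t},{p,s,t}} W235={{p,t},{q,r},{r,t},{p,s,t},{q,r,t}} W236={{q,r},{q,t},{q,r,t}} W245={{p,q,s},{p,s,t}} W246={{q,s},{p,q,s}} W256={{p,q},{q,r},{p,q,s},{q,r,t}} W345={{r,s},{p,r,s},{p,s,t}} W356={{q,r},{q,r,t}} W456={{p,q,s}}
  W1235={{q,r},{r,t},{q,r,t}} W1236={{q,r},{q,t},{q,r,t}} W1245={{p,q,s}} W1246={{q,s},{p,q,s}} W1256={{p,q},{q,r},{p,q,s},{q,r,t}} W1345={{r,s},{p,r,s}} W1356={{q,r},{q,r,t}} W1456={{p,q,s}} W2345={{p,s,t}} W2356={{q,r},{q,r,t}} W2456={{p,q,s}}
  W12356={{q,r},{q,r,t}} W12456={{p,q,s}}
components per intersection:
  W1: {{q},{r},{p,q},{p,r},{q,r},{q,s},{q,t},{r,s},{r,t},{p,q,s},{p,r,s},{q,r,t}}
  W2: {{q},{t},{p,q},{p,t},{q,r},{q,s},{q,t},{r,t},{s,t},{p,q,s},{p,s,t},{q,r,t}}
  W3: {{r},{t},{p,r},{p,t},{q,r},{q,t},{r,s},{r,t},{s,t},{p,r,s},{p,s,t},{q,r,t}}
  W4: {{s},{p,s},{q,s},{r,s},{s,t},{p,q,s},{p,r,s},{p,s,t}}
  W5: {{p},{r},{p,q},{p,r},{p,s},{p,t},{q,r},{r,s},{r,t},{p,q,s},{p,r,s},{p,s,t},{q,r,t}}
  W6: {{q},{p,q},{q,r},{q,s},{q,t},{p,q,s},{q,r,t}}
  W12: {{q},{p,q},{q,r},{q,s},{q,t},{r,t},{p,q,s},{q,r,t}}
  W13: {{r},{p,r},{q,r},{q,t},{r,s},{r,t},{p,r,s},{q,r,t}}
  W14: {{q,s},{p,q,s}} {{r,s},{p,r,s}}
  W15: {{r},{p,r},{q,r},{r,s},{r,t},{p,r,s},{q,r,t}} {{p,q},{p,q,s}}
  W16: {{q},{p,q},{q,r},{q,s},{q,t},{p,q,s},{q,r,t}}
  W23: {{t},{p,t},{q,r},{q,t},{r,t},{s,t},{p,s,t},{q,r,t}}
  W24: {{q,s},{p,q,s}} {{s,t},{p,s,t}}
  W25: {{p,q},{p,q,s}} {{p,t},{p,s,t}} {{q,r},{r,t},{q,r,t}}
  W26: {{q},{p,q},{q,r},{q,s},{q,t},{p,q,s},{q,r,t}}
  W34: {{r,s},{p,r,s}} {{s,t},{p,s,t}}
  W35: {{r},{p,r},{q,r},{r,s},{r,t},{p,r,s},{q,r,t}} {{p,t},{p,s,t}}
  W36: {{q,r},{q,t},{q,r,t}}
  W45: {{p,s},{r,s},{p,q,s},{p,r,s},{p,s,t}}
  W46: {{q,s},{p,q,s}}
  W56: {{p,q},{p,q,s}} {{q,r},{q,r,t}}
  W123: {{q,r},{q,t},{r,t},{q,r,t}}
  W124: {{q,s},{p,q,s}}
  W125: {{p,q},{p,q,s}} {{q,r},{r,t},{q,r,t}}
  W126: {{q},{p,q},{q,r},{q,s},{q,t},{p,q,s},{q,r,t}}
  W134: {{r,s},{p,r,s}}
  W135: {{r},{p,r},{q,r},{r,s},{r,t},{p,r,s},{q,r,t}}
  W136: {{q,r},{q,t},{q,r,t}}
  W145: {{r,s},{p,r,s}} {{p,q,s}}
  W146: {{q,s},{p,q,s}}
  W156: {{p,q},{p,q,s}} {{q,r},{q,r,t}}
  W234: {{s,t},{p,s,t}}
  W235: {{p,t},{p,s,t}} {{q,r},{r,t},{q,r,t}}
  W236: {{q,r},{q,t},{q,r,t}}
  W245: {{p,q,s}} {{p,s,t}}
  W246: {{q,s},{p,q,s}}
  W256: {{p,q},{p,q,s}} {{q,r},{q,r,t}}
  W345: {{r,s},{p,r,s}} {{p,s,t}}
  W356: {{q,r},{q,r,t}}
  W456: {{p,q,s}}
  W1235: {{q,r},{r,t},{q,r,t}}
  W1236: {{q,r},{q,t},{q,r,t}}
  W1245: {{p,q,s}}
  W1246: {{q,s},{p,q,s}}
  W1256: {{p,q},{p,q,s}} {{q,r},{q,r,t}}
  W1345: {{r,s},{p,r,s}}
  W1356: {{q,r},{q,r,t}}
  W1456: {{p,q,s}}
  W2345: {{p,s,t}}
  W2356: {{q,r},{q,r,t}}
  W2456: {{p,q,s}}
  W12356: {{q,r},{q,r,t}}
  W12456: {{p,q,s}}
C dims 6,23,26,12; δ0: rk 5, SNF 1^5; δ1: rk 16, SNF 1^16; δ2: rk 10, SNF 1^10
degree 0: 6−5−0 = 1 → Ȟ^0 ≅ Z
degree 1: 23−16−5 = 2 → Ȟ^1 ≅ Z^2
degree 2: 26−10−16 = 0 → Ȟ^2 ≅ 0


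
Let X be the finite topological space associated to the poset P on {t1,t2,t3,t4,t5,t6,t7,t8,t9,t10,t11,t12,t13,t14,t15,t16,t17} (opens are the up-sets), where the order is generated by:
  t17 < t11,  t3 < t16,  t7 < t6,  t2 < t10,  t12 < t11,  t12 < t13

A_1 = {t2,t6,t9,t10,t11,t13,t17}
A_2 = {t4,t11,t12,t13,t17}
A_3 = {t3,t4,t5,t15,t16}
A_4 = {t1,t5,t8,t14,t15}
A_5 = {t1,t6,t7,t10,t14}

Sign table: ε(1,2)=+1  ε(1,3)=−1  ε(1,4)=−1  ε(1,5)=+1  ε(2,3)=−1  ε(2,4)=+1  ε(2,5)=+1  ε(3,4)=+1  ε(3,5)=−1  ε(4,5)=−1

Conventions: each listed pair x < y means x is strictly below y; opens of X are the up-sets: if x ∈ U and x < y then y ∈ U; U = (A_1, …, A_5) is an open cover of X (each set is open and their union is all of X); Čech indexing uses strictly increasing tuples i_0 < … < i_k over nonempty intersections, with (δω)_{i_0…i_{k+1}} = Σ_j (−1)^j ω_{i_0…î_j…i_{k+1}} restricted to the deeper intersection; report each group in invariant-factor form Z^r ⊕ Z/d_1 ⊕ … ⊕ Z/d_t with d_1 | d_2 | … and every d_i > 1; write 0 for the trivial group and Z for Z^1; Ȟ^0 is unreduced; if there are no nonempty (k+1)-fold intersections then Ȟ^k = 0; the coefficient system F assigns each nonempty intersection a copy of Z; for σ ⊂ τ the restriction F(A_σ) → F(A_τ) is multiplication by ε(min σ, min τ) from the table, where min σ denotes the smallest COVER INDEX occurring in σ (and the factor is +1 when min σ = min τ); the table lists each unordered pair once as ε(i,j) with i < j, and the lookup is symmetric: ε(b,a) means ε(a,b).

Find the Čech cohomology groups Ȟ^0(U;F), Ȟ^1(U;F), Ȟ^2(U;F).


Ȟ^0 = Z, Ȟ^1 = Z and Ȟ^2 = 0

nonempty intersections:
  A12={t11,t13,t17} A15={t6,t10} A23={t4} A34={t5,t15} A45={t1,t14}
C dims 5,5; δ0: rk 4, SNF 1^4
Ȟ^0: (5−4)−0=1 ⇒ Z
Ȟ^1: (5−0)−4=1 ⇒ Z
Ȟ^2: (0−0)−0=0 ⇒ 0


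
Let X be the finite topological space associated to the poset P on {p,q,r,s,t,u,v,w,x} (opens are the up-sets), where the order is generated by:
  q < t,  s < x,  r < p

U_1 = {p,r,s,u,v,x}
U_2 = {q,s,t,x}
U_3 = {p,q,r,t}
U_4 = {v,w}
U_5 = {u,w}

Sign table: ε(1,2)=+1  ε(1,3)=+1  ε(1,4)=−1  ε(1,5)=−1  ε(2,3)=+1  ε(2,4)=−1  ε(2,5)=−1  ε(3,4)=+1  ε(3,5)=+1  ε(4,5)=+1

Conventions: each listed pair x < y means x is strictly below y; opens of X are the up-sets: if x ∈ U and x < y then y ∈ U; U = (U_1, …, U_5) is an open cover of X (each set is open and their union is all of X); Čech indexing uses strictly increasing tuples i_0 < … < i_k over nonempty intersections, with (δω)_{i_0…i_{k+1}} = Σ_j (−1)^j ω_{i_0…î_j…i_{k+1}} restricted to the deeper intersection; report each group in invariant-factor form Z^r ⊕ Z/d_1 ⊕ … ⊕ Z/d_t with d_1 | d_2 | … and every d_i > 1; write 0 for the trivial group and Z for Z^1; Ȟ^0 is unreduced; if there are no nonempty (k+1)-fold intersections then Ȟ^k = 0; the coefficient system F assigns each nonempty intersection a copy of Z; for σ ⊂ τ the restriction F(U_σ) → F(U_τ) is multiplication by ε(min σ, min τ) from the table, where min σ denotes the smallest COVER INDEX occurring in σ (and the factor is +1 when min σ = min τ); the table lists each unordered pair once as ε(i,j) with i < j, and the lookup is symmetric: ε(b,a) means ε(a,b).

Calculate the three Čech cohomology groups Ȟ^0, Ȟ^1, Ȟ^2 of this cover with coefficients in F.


Ȟ^0 = Z; Ȟ^1 = Z^2; Ȟ^2 = 0

nerve of the cover:
  U12={s,x} U13={p,r} U14={v} U15={u} U23={q,t} U45={w}
C dims 5,6; δ0: rk 4, SNF 1^4
Ȟ^0 = (5 − 4) − 0 = 1, so Ȟ^0 ≅ Z
Ȟ^1 = (6 − 0) − 4 = 2, so Ȟ^1 ≅ Z^2
Ȟ^2 = (0 − 0) − 0 = 0, so Ȟ^2 ≅ 0


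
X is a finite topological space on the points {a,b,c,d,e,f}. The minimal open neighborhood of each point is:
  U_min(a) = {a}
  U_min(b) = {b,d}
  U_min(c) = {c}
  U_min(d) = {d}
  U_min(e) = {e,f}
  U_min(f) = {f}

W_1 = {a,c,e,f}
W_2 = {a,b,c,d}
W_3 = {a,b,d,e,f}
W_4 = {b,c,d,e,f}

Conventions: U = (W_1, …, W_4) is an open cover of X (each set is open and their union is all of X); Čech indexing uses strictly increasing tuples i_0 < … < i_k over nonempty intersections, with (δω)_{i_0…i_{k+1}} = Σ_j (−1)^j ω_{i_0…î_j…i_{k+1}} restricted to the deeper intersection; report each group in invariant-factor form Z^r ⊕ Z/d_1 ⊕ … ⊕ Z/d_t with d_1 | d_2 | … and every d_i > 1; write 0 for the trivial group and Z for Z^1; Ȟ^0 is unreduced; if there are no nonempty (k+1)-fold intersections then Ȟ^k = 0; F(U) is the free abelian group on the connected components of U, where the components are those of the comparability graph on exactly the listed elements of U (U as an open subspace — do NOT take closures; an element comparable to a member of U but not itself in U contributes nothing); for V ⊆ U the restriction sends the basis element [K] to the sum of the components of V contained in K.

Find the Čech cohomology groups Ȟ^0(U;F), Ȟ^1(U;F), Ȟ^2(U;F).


cover nerve:
  W12={a,c} W13={a,e,f} W14={c,e,f} W23={a,b,d} W24={b,c,d} W34={b,d,e,f}
  W123={a} W124={c} W134={e,f} W234={b,d}
components per intersection:
  W1: {a} {c} {e,f}
  W2: {a} {b,d} {c}
  W3: {a} {b,d} {e,f}
  W4: {b,d} {c} {e,f}
  W12: {a} {c}
  W13: {a} {e,f}
  W14: {c} {e,f}
  W23: {a} {b,d}
  W24: {b,d} {c}
  W34: {b,d} {e,f}
  W123: {a}
  W124: {c}
  W134: {e,f}
  W234: {b,d}
C dims 12,12,4; δ0: rk 8, SNF 1^8; δ1: rk 4, SNF 1^4
Ȟ^0: (12−8)−0=4 ⇒ Z^4
Ȟ^1: (12−4)−8=0 ⇒ 0
Ȟ^2: (4−0)−4=0 ⇒ 0

Ȟ^0 ≅ Z^4; Ȟ^1 ≅ 0; Ȟ^2 ≅ 0


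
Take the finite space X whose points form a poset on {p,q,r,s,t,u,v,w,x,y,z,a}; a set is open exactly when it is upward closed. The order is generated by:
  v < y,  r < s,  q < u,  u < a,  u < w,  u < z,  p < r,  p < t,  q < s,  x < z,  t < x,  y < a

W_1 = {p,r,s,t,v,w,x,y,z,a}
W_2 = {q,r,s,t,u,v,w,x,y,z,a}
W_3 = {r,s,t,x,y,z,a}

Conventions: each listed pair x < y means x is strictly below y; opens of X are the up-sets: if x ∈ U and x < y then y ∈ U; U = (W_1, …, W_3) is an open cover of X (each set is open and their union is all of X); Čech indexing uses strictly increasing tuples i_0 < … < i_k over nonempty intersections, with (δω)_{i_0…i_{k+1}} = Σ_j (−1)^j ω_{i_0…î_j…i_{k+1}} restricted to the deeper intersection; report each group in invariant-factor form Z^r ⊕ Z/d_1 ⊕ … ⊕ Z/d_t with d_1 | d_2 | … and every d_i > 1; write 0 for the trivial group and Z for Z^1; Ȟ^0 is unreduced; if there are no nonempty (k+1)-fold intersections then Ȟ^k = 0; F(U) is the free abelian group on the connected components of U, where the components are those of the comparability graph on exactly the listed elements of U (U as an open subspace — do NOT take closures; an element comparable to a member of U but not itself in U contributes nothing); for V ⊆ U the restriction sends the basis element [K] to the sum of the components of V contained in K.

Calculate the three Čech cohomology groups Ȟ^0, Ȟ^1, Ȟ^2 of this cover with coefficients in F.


Ȟ^0 ≅ Z, Ȟ^1 ≅ Z, Ȟ^2 ≅ 0

nerve simplices:
  W12={r,s,t,v,w,x,y,z,a} W13={r,s,t,x,y,z,a} W23={r,s,t,x,y,z,a}
  W123={r,s,t,x,y,z,a}
components per intersection:
  W1: {p,r,s,t,x,z} {v,y,a} {w}
  W2: {q,r,s,t,u,v,w,x,y,z,a}
  W3: {r,s} {t,x,z} {y,a}
  W12: {r,s} {t,x,z} {v,y,a} {w}
  W13: {r,s} {t,x,z} {y,a}
  W23: {r,s} {t,x,z} {y,a}
  W123: {r,s} {t,x,z} {y,a}
C dims 7,10,3; δ0: rk 6, SNF 1^6; δ1: rk 3, SNF 1^3
degree 0: 7−6−0 = 1 → Ȟ^0 ≅ Z
degree 1: 10−3−6 = 1 → Ȟ^1 ≅ Z
degree 2: 3−0−3 = 0 → Ȟ^2 ≅ 0


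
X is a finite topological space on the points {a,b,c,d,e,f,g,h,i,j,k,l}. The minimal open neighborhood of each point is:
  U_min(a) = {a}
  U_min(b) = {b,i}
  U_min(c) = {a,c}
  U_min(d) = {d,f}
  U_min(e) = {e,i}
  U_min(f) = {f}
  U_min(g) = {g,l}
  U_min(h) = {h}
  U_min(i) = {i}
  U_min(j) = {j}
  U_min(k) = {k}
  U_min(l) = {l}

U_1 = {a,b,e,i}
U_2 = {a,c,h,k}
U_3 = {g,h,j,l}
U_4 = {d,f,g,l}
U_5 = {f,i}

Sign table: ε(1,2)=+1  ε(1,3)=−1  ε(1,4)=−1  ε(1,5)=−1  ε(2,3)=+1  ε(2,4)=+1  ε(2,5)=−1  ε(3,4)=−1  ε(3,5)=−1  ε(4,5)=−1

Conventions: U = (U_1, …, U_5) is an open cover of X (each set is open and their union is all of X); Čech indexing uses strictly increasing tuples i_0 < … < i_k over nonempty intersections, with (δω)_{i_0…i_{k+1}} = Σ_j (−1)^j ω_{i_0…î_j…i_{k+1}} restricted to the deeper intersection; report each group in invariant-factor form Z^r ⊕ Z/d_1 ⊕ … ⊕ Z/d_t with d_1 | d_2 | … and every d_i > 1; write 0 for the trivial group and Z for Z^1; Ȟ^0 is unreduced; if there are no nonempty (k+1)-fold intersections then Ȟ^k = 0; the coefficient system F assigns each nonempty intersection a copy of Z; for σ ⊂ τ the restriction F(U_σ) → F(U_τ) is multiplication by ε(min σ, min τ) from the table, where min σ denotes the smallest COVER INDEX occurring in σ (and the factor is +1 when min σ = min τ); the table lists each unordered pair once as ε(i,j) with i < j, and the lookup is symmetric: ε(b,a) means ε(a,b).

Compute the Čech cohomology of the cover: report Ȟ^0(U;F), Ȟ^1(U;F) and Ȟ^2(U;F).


nerve simplices:
  U12={a} U15={i} U23={h} U34={g,l} U45={f}
C dims 5,5; δ0: rk 5, SNF 1^4·2
degree 0: 5−5−0 = 0 → Ȟ^0 ≅ 0
degree 1: 5−0−5 = 0 plus torsion [2] → Ȟ^1 ≅ Z/2
degree 2: 0−0−0 = 0 → Ȟ^2 ≅ 0

Ȟ^0 ≅ 0,  Ȟ^1 ≅ Z/2,  Ȟ^2 ≅ 0


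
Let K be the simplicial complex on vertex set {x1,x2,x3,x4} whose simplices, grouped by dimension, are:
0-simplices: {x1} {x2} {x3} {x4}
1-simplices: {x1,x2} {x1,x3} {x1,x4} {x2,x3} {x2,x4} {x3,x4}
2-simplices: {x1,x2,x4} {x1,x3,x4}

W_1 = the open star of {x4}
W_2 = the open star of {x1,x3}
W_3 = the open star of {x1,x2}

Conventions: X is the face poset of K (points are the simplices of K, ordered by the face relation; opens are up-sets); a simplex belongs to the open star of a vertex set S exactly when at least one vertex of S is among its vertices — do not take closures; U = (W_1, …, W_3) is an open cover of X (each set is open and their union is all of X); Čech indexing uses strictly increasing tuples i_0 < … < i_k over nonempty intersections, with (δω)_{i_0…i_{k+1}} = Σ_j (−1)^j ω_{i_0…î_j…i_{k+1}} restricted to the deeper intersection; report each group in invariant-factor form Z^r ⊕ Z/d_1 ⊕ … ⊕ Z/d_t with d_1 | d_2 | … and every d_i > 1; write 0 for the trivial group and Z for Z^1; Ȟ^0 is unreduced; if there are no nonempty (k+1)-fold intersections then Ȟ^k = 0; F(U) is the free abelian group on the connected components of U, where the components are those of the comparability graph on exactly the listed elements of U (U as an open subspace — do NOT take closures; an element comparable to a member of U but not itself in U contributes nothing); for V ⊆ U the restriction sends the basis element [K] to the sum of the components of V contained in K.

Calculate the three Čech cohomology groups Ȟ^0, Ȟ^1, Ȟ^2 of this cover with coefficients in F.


Ȟ^0(U;F) ≅ Z; Ȟ^1(U;F) ≅ Z; Ȟ^2(U;F) ≅ 0

nonempty intersections:
  W1={{x4},{x1,x4},{x2,x4},{x3,x4},{x1,x2,x4},{x1,x3,x4}} W2={{x1},{x3},{x1,x2},{x1,x3},{x1,x4},{x2,x3},{x3,x4},{x1,x2,x4},{x1,x3,x4}} W3={{x1},{x2},{x1,x2},{x1,x3},{x1,x4},{x2,x3},{x2,x4},{x1,x2,x4},{x1,x3,x4}}
  W12={{x1,x4},{x3,x4},{x1,x2,x4},{x1,x3,x4}} W13={{x1,x4},{x2,x4},{x1,x2,x4},{x1,x3,x4}} W23={{x1},{x1,x2},{x1,x3},{x1,x4},{x2,x3},{x1,x2,x4},{x1,x3,x4}}
  W123={{x1,x4},{x1,x2,x4},{x1,x3,x4}}
components per intersection:
  W1: {{x4},{x1,x4},{x2,x4},{x3,x4},{x1,x2,x4},{x1,x3,x4}}
  W2: {{x1},{x3},{x1,x2},{x1,x3},{x1,x4},{x2,x3},{x3,x4},{x1,x2,x4},{x1,x3,x4}}
  W3: {{x1},{x2},{x1,x2},{x1,x3},{x1,x4},{x2,x3},{x2,x4},{x1,x2,x4},{x1,x3,x4}}
  W12: {{x1,x4},{x3,x4},{x1,x2,x4},{x1,x3,x4}}
  W13: {{x1,x4},{x2,x4},{x1,x2,x4},{x1,x3,x4}}
  W23: {{x1},{x1,x2},{x1,x3},{x1,x4},{x1,x2,x4},{x1,x3,x4}} {{x2,x3}}
  W123: {{x1,x4},{x1,x2,x4},{x1,x3,x4}}
C dims 3,4,1; δ0: rk 2, SNF 1^2; δ1: rk 1, SNF 1^1
Ȟ^0: (3−2)−0=1 ⇒ Z
Ȟ^1: (4−1)−2=1 ⇒ Z
Ȟ^2: (1−0)−1=0 ⇒ 0


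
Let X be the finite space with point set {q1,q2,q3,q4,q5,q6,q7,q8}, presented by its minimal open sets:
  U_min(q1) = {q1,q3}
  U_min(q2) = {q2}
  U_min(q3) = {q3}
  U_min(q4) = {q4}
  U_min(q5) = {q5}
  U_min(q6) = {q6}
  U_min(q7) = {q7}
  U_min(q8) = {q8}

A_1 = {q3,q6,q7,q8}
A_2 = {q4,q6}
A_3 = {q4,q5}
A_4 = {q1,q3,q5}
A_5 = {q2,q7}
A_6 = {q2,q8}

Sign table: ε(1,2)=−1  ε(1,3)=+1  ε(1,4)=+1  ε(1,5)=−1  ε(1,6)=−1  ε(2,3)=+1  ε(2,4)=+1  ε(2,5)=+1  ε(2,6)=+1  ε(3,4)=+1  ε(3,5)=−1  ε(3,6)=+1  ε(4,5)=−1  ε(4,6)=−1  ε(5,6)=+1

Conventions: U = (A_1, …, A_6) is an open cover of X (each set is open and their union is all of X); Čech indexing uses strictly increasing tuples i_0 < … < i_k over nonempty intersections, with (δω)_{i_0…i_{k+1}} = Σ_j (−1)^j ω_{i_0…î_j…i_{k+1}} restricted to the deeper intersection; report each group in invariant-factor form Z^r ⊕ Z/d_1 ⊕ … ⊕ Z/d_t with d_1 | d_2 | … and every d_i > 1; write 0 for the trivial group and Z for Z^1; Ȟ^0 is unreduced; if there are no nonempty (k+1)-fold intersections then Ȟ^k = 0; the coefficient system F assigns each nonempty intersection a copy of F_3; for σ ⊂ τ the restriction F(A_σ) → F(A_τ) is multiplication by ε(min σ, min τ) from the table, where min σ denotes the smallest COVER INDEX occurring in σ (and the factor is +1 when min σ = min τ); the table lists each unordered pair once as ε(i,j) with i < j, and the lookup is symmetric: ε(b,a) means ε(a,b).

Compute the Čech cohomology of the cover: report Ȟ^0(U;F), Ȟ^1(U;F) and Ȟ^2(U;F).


Ȟ^0(U;F) ≅ 0,  Ȟ^1(U;F) ≅ Z/3,  Ȟ^2(U;F) ≅ 0

nonempty overlaps:
  A12={q6} A14={q3} A15={q7} A16={q8} A23={q4} A34={q5} A56={q2}
C dims 6,7; δ0: rk_F3 6
degree 0: 6−6−0 = 0 → Ȟ^0 ≅ 0
degree 1: 7−0−6 = 1 → Ȟ^1 ≅ Z/3
degree 2: 0−0−0 = 0 → Ȟ^2 ≅ 0


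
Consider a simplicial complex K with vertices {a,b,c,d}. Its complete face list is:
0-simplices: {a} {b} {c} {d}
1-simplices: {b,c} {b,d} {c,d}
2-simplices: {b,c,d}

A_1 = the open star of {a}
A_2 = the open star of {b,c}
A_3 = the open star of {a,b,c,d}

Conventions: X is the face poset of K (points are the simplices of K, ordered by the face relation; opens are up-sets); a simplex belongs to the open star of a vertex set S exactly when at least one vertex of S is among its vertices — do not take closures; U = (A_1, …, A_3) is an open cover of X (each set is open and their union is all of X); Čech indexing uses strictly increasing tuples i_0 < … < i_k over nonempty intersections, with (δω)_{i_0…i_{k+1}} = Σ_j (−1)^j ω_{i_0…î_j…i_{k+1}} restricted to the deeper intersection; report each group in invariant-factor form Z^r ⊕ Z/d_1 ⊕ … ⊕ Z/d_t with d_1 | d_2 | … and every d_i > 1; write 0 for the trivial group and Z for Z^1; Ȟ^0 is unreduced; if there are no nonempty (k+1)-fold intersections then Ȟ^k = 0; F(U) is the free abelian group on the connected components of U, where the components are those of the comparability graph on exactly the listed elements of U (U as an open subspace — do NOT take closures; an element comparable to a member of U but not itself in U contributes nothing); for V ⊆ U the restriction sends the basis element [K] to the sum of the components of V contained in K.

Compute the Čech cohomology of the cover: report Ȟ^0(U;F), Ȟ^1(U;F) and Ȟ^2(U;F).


Ȟ^0 = Z^2,  Ȟ^1 = 0,  Ȟ^2 = 0

nerve simplices:
  A1={{a}} A2={{b},{c},{b,c},{b,d},{c,d},{b,c,d}} A3={{a},{b},{c},{d},{b,c},{b,d},{c,d},{b,c,d}}
  A13={{a}} A23={{b},{c},{b,c},{b,d},{c,d},{b,c,d}}
components per intersection:
  A1: {{a}}
  A2: {{b},{c},{b,c},{b,d},{c,d},{b,c,d}}
  A3: {{a}} {{b},{c},{d},{b,c},{b,d},{c,d},{b,c,d}}
  A13: {{a}}
  A23: {{b},{c},{b,c},{b,d},{c,d},{b,c,d}}
C dims 4,2; δ0: rk 2, SNF 1^2
degree 0: 4−2−0 = 2 → Ȟ^0 ≅ Z^2
degree 1: 2−0−2 = 0 → Ȟ^1 ≅ 0
degree 2: 0−0−0 = 0 → Ȟ^2 ≅ 0


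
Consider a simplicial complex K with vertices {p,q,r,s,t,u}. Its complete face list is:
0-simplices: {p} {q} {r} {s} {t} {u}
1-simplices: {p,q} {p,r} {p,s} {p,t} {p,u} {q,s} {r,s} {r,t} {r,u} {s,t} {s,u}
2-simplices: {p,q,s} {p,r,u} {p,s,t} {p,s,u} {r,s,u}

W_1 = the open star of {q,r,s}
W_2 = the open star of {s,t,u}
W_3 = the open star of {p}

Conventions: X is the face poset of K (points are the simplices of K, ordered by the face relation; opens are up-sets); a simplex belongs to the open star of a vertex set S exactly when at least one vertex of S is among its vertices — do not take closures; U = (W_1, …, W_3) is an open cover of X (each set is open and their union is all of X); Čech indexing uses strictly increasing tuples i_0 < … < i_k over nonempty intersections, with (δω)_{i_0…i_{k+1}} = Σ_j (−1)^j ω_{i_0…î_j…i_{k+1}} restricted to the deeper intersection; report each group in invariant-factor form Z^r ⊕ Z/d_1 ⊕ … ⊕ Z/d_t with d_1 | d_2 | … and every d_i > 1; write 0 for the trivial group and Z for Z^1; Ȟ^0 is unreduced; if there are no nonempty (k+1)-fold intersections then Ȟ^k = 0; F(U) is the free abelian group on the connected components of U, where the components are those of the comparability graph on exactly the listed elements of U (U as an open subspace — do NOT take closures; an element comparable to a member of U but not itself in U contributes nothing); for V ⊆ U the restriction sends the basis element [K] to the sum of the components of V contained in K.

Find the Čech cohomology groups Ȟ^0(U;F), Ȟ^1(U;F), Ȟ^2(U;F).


Ȟ^0(U;F) ≅ Z; Ȟ^1(U;F) ≅ Z; Ȟ^2(U;F) ≅ 0

cover nerve:
  W1={{q},{r},{s},{p,q},{p,r},{p,s},{q,s},{r,s},{r,t},{r,u},{s,t},{s,u},{p,q,s},{p,r,u},{p,s,t},{p,s,u},{r,s,u}} W2={{s},{t},{u},{p,s},{p,t},{p,u},{q,s},{r,s},{r,t},{r,u},{s,t},{s,u},{p,q,s},{p,r,u},{p,s,t},{p,s,u},{r,s,u}} W3={{p},{p,q},{p,r},{p,s},{p,t},{p,u},{p,q,s},{p,r,u},{p,s,t},{p,s,u}}
  W12={{s},{p,s},{q,s},{r,s},{r,t},{r,u},{s,t},{s,u},{p,q,s},{p,r,u},{p,s,t},{p,s,u},{r,s,u}} W13={{p,q},{p,r},{p,s},{p,q,s},{p,r,u},{p,s,t},{p,s,u}} W23={{p,s},{p,t},{p,u},{p,q,s},{p,r,u},{p,s,t},{p,s,u}}
  W123={{p,s},{p,q,s},{p,r,u},{p,s,t},{p,s,u}}
components per intersection:
  W1: {{q},{r},{s},{p,q},{p,r},{p,s},{q,s},{r,s},{r,t},{r,u},{s,t},{s,u},{p,q,s},{p,r,u},{p,s,t},{p,s,u},{r,s,u}}
  W2: {{s},{t},{u},{p,s},{p,t},{p,u},{q,s},{r,s},{r,t},{r,u},{s,t},{s,u},{p,q,s},{p,r,u},{p,s,t},{p,s,u},{r,s,u}}
  W3: {{p},{p,q},{p,r},{p,s},{p,t},{p,u},{p,q,s},{p,r,u},{p,s,t},{p,s,u}}
  W12: {{s},{p,s},{q,s},{r,s},{r,u},{s,t},{s,u},{p,q,s},{p,r,u},{p,s,t},{p,s,u},{r,s,u}} {{r,t}}
  W13: {{p,q},{p,s},{p,q,s},{p,s,t},{p,s,u}} {{p,r},{p,r,u}}
  W23: {{p,s},{p,t},{p,u},{p,q,s},{p,r,u},{p,s,t},{p,s,u}}
  W123: {{p,s},{p,q,s},{p,s,t},{p,s,u}} {{p,r,u}}
C dims 3,5,2; δ0: rk 2, SNF 1^2; δ1: rk 2, SNF 1^2
Ȟ^0: (3−2)−0=1 ⇒ Z
Ȟ^1: (5−2)−2=1 ⇒ Z
Ȟ^2: (2−0)−2=0 ⇒ 0


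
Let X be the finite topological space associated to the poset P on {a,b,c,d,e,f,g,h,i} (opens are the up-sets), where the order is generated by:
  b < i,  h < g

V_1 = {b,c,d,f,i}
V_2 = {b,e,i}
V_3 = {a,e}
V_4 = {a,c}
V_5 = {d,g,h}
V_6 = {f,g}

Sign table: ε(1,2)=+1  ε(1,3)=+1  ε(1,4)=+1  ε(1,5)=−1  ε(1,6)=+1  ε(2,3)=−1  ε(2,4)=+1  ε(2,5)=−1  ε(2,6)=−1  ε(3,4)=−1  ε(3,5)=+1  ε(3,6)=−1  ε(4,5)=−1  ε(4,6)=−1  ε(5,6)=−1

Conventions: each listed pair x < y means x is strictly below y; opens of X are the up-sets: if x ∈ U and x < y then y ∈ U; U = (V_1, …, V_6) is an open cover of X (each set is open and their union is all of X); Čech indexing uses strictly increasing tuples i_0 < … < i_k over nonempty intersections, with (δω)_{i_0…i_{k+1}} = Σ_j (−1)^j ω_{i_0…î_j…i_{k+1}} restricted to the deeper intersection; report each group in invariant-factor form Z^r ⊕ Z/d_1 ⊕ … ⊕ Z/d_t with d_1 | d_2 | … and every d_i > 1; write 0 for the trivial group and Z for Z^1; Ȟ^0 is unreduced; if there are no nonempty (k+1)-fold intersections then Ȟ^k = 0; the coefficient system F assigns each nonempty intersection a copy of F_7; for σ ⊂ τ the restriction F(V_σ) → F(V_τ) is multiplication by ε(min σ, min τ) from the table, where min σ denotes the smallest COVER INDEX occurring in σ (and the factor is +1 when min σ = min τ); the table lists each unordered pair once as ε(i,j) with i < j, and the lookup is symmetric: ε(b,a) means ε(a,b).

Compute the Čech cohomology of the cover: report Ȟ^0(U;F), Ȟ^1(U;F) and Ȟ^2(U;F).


Ȟ^0 ≅ Z/7,  Ȟ^1 ≅ Z/7 ⊕ Z/7,  Ȟ^2 ≅ 0

nonempty overlaps:
  V12={b,i} V14={c} V15={d} V16={f} V23={e} V34={a} V56={g}
C dims 6,7; δ0: rk_F7 5
degree 0: 6−5−0 = 1 → Ȟ^0 ≅ Z/7
degree 1: 7−0−5 = 2 → Ȟ^1 ≅ Z/7 ⊕ Z/7
degree 2: 0−0−0 = 0 → Ȟ^2 ≅ 0
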